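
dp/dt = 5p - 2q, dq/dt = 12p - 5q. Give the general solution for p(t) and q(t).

Coefficient matrix A = [[5, -2], [12, -5]].
Characteristic polynomial det(A - λI) = λ^2 - 1 = 0.
Eigenvalues λ = 1, -1.
For λ=1: (A-λI) row 1 is [4, -2], so an eigenvector is (-1, -2).
For λ=-1: (A-λI) row 1 is [6, -2], so an eigenvector is (-1, -3).
General solution: K_1e^(t)(-1,-2) + K_2e^(-t)(-1,-3).

p(t) = -K_1e^(t) - K_2e^(-t), q(t) = -2K_1e^(t) - 3K_2e^(-t)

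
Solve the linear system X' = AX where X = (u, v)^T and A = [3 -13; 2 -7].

Coefficient matrix A = [[3, -13], [2, -7]].
Characteristic polynomial det(A - λI) = λ^2 + 4λ + 5 = 0.
Eigenvalues λ = -2 ± i (complex conjugate pair).
For λ=-2+i: an eigenvector is (2,1) - i(-3,-1) = (2 + 3i, 1 + i).
A real fundamental pair from Re and Im of e^((-2+i)t)v: X_1 = e^(-2t)(cos(t)·(2,1) + sin(t)·(-3,-1)), X_2 = e^(-2t)(sin(t)·(2,1) - cos(t)·(-3,-1)).
General solution: C_1X_1 + C_2X_2.

u(t) = -3C_1e^(-2t)sin(t) + 2C_1e^(-2t)cos(t) + 2C_2e^(-2t)sin(t) + 3C_2e^(-2t)cos(t), v(t) = -C_1e^(-2t)sin(t) + C_1e^(-2t)cos(t) + C_2e^(-2t)sin(t) + C_2e^(-2t)cos(t)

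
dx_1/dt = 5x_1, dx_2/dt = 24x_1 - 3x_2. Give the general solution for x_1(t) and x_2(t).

x_1(t) = c_2e^(5t), x_2(t) = c_1e^(-3t) + 3c_2e^(5t)

Coefficient matrix A = [[5, 0], [24, -3]].
Characteristic polynomial det(A - λI) = λ^2 - 2λ - 15 = 0.
Eigenvalues λ = -3, 5.
For λ=-3: (A-λI) row 1 is [8, 0], so an eigenvector is (0, 1).
For λ=5: (A-λI) row 2 is [24, -8], so an eigenvector is (1, 3).
General solution: c_1e^(-3t)(0,1) + c_2e^(5t)(1,3).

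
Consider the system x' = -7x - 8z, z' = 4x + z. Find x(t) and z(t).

x(t) = -K_1e^(-3t)sin(4t) - K_1e^(-3t)cos(4t) - K_2e^(-3t)sin(4t) + K_2e^(-3t)cos(4t), z(t) = K_1e^(-3t)cos(4t) + K_2e^(-3t)sin(4t)

Coefficient matrix A = [[-7, -8], [4, 1]].
Characteristic polynomial det(A - λI) = λ^2 + 6λ + 25 = 0.
Eigenvalues λ = -3 ± 4i (complex conjugate pair).
For λ=-3+4i: an eigenvector is (-1,1) - i(-1,0) = (-1 + i, 1).
A real fundamental pair from Re and Im of e^((-3+4i)t)v: X_1 = e^(-3t)(cos(4t)·(-1,1) + sin(4t)·(-1,0)), X_2 = e^(-3t)(sin(4t)·(-1,1) - cos(4t)·(-1,0)).
General solution: K_1X_1 + K_2X_2.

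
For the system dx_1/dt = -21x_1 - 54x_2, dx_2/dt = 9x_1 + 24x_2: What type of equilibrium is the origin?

saddle

A = [[-21,-54],[9,24]]; det(A-λI) = λ^2 - 3λ - 18.
λ = 6, -3: opposite signs.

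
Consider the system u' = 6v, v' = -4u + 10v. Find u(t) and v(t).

Coefficient matrix A = [[0, 6], [-4, 10]].
Characteristic polynomial det(A - λI) = λ^2 - 10λ + 24 = 0.
Eigenvalues λ = 6, 4.
For λ=6: (A-λI) row 1 is [-6, 6], so an eigenvector is (-1, -1).
For λ=4: (A-λI) row 1 is [-4, 6], so an eigenvector is (3, 2).
General solution: C_1e^(6t)(-1,-1) + C_2e^(4t)(3,2).

u(t) = -C_1e^(6t) + 3C_2e^(4t), v(t) = -C_1e^(6t) + 2C_2e^(4t)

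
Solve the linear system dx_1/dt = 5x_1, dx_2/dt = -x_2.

x_1(t) = -K_2e^(5t), x_2(t) = K_1e^(-t)

Coefficient matrix A = [[5, 0], [0, -1]].
Characteristic polynomial det(A - λI) = λ^2 - 4λ - 5 = 0.
Eigenvalues λ = -1, 5.
For λ=-1: (A-λI) row 1 is [6, 0], so an eigenvector is (0, 1).
For λ=5: (A-λI) row 2 is [0, -6], so an eigenvector is (-1, 0).
General solution: K_1e^(-t)(0,1) + K_2e^(5t)(-1,0).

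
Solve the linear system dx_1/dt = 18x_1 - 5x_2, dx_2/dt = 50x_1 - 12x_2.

Coefficient matrix A = [[18, -5], [50, -12]].
Characteristic polynomial det(A - λI) = λ^2 - 6λ + 34 = 0.
Eigenvalues λ = 3 ± 5i (complex conjugate pair).
For λ=3+5i: an eigenvector is (0,1) - i(-1,-3) = (0 + i, 1 + 3i).
A real fundamental pair from Re and Im of e^((3+5i)t)v: X_1 = e^(3t)(cos(5t)·(0,1) + sin(5t)·(-1,-3)), X_2 = e^(3t)(sin(5t)·(0,1) - cos(5t)·(-1,-3)).
General solution: K_1X_1 + K_2X_2.

x_1(t) = -K_1e^(3t)sin(5t) + K_2e^(3t)cos(5t), x_2(t) = -3K_1e^(3t)sin(5t) + K_1e^(3t)cos(5t) + K_2e^(3t)sin(5t) + 3K_2e^(3t)cos(5t)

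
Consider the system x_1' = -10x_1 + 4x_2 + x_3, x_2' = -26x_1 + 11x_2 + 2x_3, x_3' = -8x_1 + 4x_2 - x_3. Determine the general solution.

Coefficient matrix A = [[-10, 4, 1], [-26, 11, 2], [-8, 4, -1]].
det(A - λI) = 0 gives eigenvalues λ = -2, -1, 3.
For λ=-2: eigenvector (1,2,0).
For λ=-1: eigenvector (1,2,1).
For λ=3: eigenvector (1,3,1).
General solution: K_1e^(-2t)(1,2,0) + K_2e^(-t)(1,2,1) + K_3e^(3t)(1,3,1).

x_1(t) = K_1e^(-2t) + K_2e^(-t) + K_3e^(3t), x_2(t) = 2K_1e^(-2t) + 2K_2e^(-t) + 3K_3e^(3t), x_3(t) = K_2e^(-t) + K_3e^(3t)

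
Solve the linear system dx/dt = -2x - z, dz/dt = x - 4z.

Coefficient matrix A = [[-2, -1], [1, -4]].
Characteristic polynomial det(A - λI) = λ^2 + 6λ + 9 = 0.
Single eigenvalue λ = -3 with algebraic multiplicity 2.
Eigenvector v = (-1,-1); generalized eigenvector w with (A-λI)w=v is (-2,-1).
General solution: e^(-3t)[c_1·v + c_2·(t·v + w)].

x(t) = -c_1e^(-3t) - c_2te^(-3t) - 2c_2e^(-3t), z(t) = -c_1e^(-3t) - c_2te^(-3t) - c_2e^(-3t)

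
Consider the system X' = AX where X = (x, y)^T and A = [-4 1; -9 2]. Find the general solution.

x(t) = -K_1e^(-t) - K_2te^(-t), y(t) = -3K_1e^(-t) - 3K_2te^(-t) - K_2e^(-t)

Coefficient matrix A = [[-4, 1], [-9, 2]].
Characteristic polynomial det(A - λI) = λ^2 + 2λ + 1 = 0.
Single eigenvalue λ = -1 with algebraic multiplicity 2.
Eigenvector v = (-1,-3); generalized eigenvector w with (A-λI)w=v is (0,-1).
General solution: e^(-t)[K_1·v + K_2·(t·v + w)].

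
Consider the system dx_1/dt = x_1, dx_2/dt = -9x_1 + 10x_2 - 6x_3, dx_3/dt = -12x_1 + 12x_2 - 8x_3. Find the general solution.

Coefficient matrix A = [[1, 0, 0], [-9, 10, -6], [-12, 12, -8]].
det(A - λI) = 0 gives eigenvalues λ = 1, -2, 4.
For λ=1: eigenvector (1,1,0).
For λ=-2: eigenvector (0,1,2).
For λ=4: eigenvector (0,-1,-1).
General solution: K_1e^(t)(1,1,0) + K_2e^(-2t)(0,1,2) + K_3e^(4t)(0,-1,-1).

x_1(t) = K_1e^(t), x_2(t) = K_1e^(t) + K_2e^(-2t) - K_3e^(4t), x_3(t) = 2K_2e^(-2t) - K_3e^(4t)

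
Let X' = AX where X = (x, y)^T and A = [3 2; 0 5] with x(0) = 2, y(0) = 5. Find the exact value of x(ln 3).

A = [[3,2],[0,5]]; eigenvalues λ = 5, 3.
Eigenvectors: (1,1) for λ=5, (-1,0) for λ=3.
From the initial condition, c_1 = 5, c_2 = 3.
x(ln 3) = (5)(3^5)(1) + (3)(3^3)(-1) = 1134.

1134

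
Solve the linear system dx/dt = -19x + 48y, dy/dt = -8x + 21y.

Coefficient matrix A = [[-19, 48], [-8, 21]].
Characteristic polynomial det(A - λI) = λ^2 - 2λ - 15 = 0.
Eigenvalues λ = 5, -3.
For λ=5: (A-λI) row 1 is [-24, 48], so an eigenvector is (-2, -1).
For λ=-3: (A-λI) row 1 is [-16, 48], so an eigenvector is (-3, -1).
General solution: K_1e^(5t)(-2,-1) + K_2e^(-3t)(-3,-1).

x(t) = -2K_1e^(5t) - 3K_2e^(-3t), y(t) = -K_1e^(5t) - K_2e^(-3t)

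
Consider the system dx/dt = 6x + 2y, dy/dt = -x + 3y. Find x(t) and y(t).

Coefficient matrix A = [[6, 2], [-1, 3]].
Characteristic polynomial det(A - λI) = λ^2 - 9λ + 20 = 0.
Eigenvalues λ = 4, 5.
For λ=4: (A-λI) row 1 is [2, 2], so an eigenvector is (1, -1).
For λ=5: (A-λI) row 1 is [1, 2], so an eigenvector is (-2, 1).
General solution: K_1e^(4t)(1,-1) + K_2e^(5t)(-2,1).

x(t) = K_1e^(4t) - 2K_2e^(5t), y(t) = -K_1e^(4t) + K_2e^(5t)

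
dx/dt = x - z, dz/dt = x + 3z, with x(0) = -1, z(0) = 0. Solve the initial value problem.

x(t) = te^(2t) - e^(2t), z(t) = -te^(2t)

Coefficient matrix A = [[1, -1], [1, 3]].
Characteristic polynomial det(A - λI) = λ^2 - 4λ + 4 = 0.
Single eigenvalue λ = 2 with algebraic multiplicity 2.
Eigenvector v = (1,-1); generalized eigenvector w with (A-λI)w=v is (0,-1).
General solution: e^(2t)[K_1·v + K_2·(t·v + w)].
Applying x(0)=-1, z(0)=0 gives K_1=-1, K_2=1.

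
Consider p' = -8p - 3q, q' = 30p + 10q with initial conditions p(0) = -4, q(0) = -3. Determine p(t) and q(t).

Coefficient matrix A = [[-8, -3], [30, 10]].
Characteristic polynomial det(A - λI) = λ^2 - 2λ + 10 = 0.
Eigenvalues λ = 1 ± 3i (complex conjugate pair).
For λ=1+3i: an eigenvector is (0,1) - i(-1,3) = (0 + i, 1 - 3i).
A real fundamental pair from Re and Im of e^((1+3i)t)v: X_1 = e^(t)(cos(3t)·(0,1) + sin(3t)·(-1,3)), X_2 = e^(t)(sin(3t)·(0,1) - cos(3t)·(-1,3)).
General solution: c_1X_1 + c_2X_2.
Applying p(0)=-4, q(0)=-3 gives c_1=-15, c_2=-4.

p(t) = 15e^(t)sin(3t) - 4e^(t)cos(3t), q(t) = -49e^(t)sin(3t) - 3e^(t)cos(3t)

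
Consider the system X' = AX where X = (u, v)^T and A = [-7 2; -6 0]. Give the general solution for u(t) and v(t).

Coefficient matrix A = [[-7, 2], [-6, 0]].
Characteristic polynomial det(A - λI) = λ^2 + 7λ + 12 = 0.
Eigenvalues λ = -4, -3.
For λ=-4: (A-λI) row 1 is [-3, 2], so an eigenvector is (-2, -3).
For λ=-3: (A-λI) row 1 is [-4, 2], so an eigenvector is (-1, -2).
General solution: c_1e^(-4t)(-2,-3) + c_2e^(-3t)(-1,-2).

u(t) = -2c_1e^(-4t) - c_2e^(-3t), v(t) = -3c_1e^(-4t) - 2c_2e^(-3t)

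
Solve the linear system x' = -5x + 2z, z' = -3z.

Coefficient matrix A = [[-5, 2], [0, -3]].
Characteristic polynomial det(A - λI) = λ^2 + 8λ + 15 = 0.
Eigenvalues λ = -5, -3.
For λ=-5: (A-λI) row 1 is [0, 2], so an eigenvector is (1, 0).
For λ=-3: (A-λI) row 1 is [-2, 2], so an eigenvector is (-1, -1).
General solution: c_1e^(-5t)(1,0) + c_2e^(-3t)(-1,-1).

x(t) = c_1e^(-5t) - c_2e^(-3t), z(t) = -c_2e^(-3t)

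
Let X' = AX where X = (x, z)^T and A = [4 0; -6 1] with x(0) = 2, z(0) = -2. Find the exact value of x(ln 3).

162

A = [[4,0],[-6,1]]; eigenvalues λ = 1, 4.
Eigenvectors: (0,-1) for λ=1, (1,-2) for λ=4.
From the initial condition, c_1 = -2, c_2 = 2.
x(ln 3) = (-2)(3^1)(0) + (2)(3^4)(1) = 162.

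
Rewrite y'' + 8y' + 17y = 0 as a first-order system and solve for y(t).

y(t) = C_1e^(-4t)cos(t) + C_2e^(-4t)sin(t)

Let x_1 = y, x_2 = y'. Then x_1' = x_2 and x_2' = -17x_1 - 8x_2.
A = [[0,1],[-17,-8]]; det(A-λI) = λ^2 + 8λ + 17.
Eigenvalues λ = -4 ± i.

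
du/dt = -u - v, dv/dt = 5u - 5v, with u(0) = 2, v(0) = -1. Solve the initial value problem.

Coefficient matrix A = [[-1, -1], [5, -5]].
Characteristic polynomial det(A - λI) = λ^2 + 6λ + 10 = 0.
Eigenvalues λ = -3 ± i (complex conjugate pair).
For λ=-3+i: an eigenvector is (-1,-2) - i(0,-1) = (-1, -2 + i).
A real fundamental pair from Re and Im of e^((-3+i)t)v: X_1 = e^(-3t)(cos(t)·(-1,-2) + sin(t)·(0,-1)), X_2 = e^(-3t)(sin(t)·(-1,-2) - cos(t)·(0,-1)).
General solution: C_1X_1 + C_2X_2.
Applying u(0)=2, v(0)=-1 gives C_1=-2, C_2=-5.

u(t) = 5e^(-3t)sin(t) + 2e^(-3t)cos(t), v(t) = 12e^(-3t)sin(t) - e^(-3t)cos(t)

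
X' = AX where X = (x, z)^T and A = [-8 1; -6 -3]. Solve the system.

Coefficient matrix A = [[-8, 1], [-6, -3]].
Characteristic polynomial det(A - λI) = λ^2 + 11λ + 30 = 0.
Eigenvalues λ = -5, -6.
For λ=-5: (A-λI) row 1 is [-3, 1], so an eigenvector is (1, 3).
For λ=-6: (A-λI) row 1 is [-2, 1], so an eigenvector is (1, 2).
General solution: K_1e^(-5t)(1,3) + K_2e^(-6t)(1,2).

x(t) = K_1e^(-5t) + K_2e^(-6t), z(t) = 3K_1e^(-5t) + 2K_2e^(-6t)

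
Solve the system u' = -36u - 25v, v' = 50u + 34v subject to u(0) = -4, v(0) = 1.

u(t) = 23e^(-t)sin(5t) - 4e^(-t)cos(5t), v(t) = -33e^(-t)sin(5t) + e^(-t)cos(5t)

Coefficient matrix A = [[-36, -25], [50, 34]].
Characteristic polynomial det(A - λI) = λ^2 + 2λ + 26 = 0.
Eigenvalues λ = -1 ± 5i (complex conjugate pair).
For λ=-1+5i: an eigenvector is (-2,3) - i(-1,1) = (-2 + i, 3 - i).
A real fundamental pair from Re and Im of e^((-1+5i)t)v: X_1 = e^(-t)(cos(5t)·(-2,3) + sin(5t)·(-1,1)), X_2 = e^(-t)(sin(5t)·(-2,3) - cos(5t)·(-1,1)).
General solution: c_1X_1 + c_2X_2.
Applying u(0)=-4, v(0)=1 gives c_1=-3, c_2=-10.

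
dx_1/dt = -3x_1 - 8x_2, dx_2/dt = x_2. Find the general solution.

Coefficient matrix A = [[-3, -8], [0, 1]].
Characteristic polynomial det(A - λI) = λ^2 + 2λ - 3 = 0.
Eigenvalues λ = -3, 1.
For λ=-3: (A-λI) row 1 is [0, -8], so an eigenvector is (-1, 0).
For λ=1: (A-λI) row 1 is [-4, -8], so an eigenvector is (-2, 1).
General solution: C_1e^(-3t)(-1,0) + C_2e^(t)(-2,1).

x_1(t) = -C_1e^(-3t) - 2C_2e^(t), x_2(t) = C_2e^(t)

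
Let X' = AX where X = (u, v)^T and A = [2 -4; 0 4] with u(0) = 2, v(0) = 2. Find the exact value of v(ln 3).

A = [[2,-4],[0,4]]; eigenvalues λ = 2, 4.
Eigenvectors: (-1,0) for λ=2, (-2,1) for λ=4.
From the initial condition, c_1 = -6, c_2 = 2.
v(ln 3) = (-6)(3^2)(0) + (2)(3^4)(1) = 162.

162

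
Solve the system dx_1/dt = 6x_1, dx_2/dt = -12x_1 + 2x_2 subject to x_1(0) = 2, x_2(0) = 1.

x_1(t) = 2e^(6t), x_2(t) = -6e^(6t) + 7e^(2t)

Coefficient matrix A = [[6, 0], [-12, 2]].
Characteristic polynomial det(A - λI) = λ^2 - 8λ + 12 = 0.
Eigenvalues λ = 2, 6.
For λ=2: (A-λI) row 1 is [4, 0], so an eigenvector is (0, -1).
For λ=6: (A-λI) row 2 is [-12, -4], so an eigenvector is (-1, 3).
General solution: C_1e^(2t)(0,-1) + C_2e^(6t)(-1,3).
Applying x_1(0)=2, x_2(0)=1 gives C_1=-7, C_2=-2.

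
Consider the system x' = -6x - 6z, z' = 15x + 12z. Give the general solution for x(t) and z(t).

x(t) = -K_1e^(3t)sin(3t) + K_1e^(3t)cos(3t) + K_2e^(3t)sin(3t) + K_2e^(3t)cos(3t), z(t) = 2K_1e^(3t)sin(3t) - K_1e^(3t)cos(3t) - K_2e^(3t)sin(3t) - 2K_2e^(3t)cos(3t)

Coefficient matrix A = [[-6, -6], [15, 12]].
Characteristic polynomial det(A - λI) = λ^2 - 6λ + 18 = 0.
Eigenvalues λ = 3 ± 3i (complex conjugate pair).
For λ=3+3i: an eigenvector is (1,-1) - i(-1,2) = (1 + i, -1 - 2i).
A real fundamental pair from Re and Im of e^((3+3i)t)v: X_1 = e^(3t)(cos(3t)·(1,-1) + sin(3t)·(-1,2)), X_2 = e^(3t)(sin(3t)·(1,-1) - cos(3t)·(-1,2)).
General solution: K_1X_1 + K_2X_2.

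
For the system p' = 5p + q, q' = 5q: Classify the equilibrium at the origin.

A = [[5,1],[0,5]]; det(A-λI) = λ^2 - 10λ + 25.
repeated λ = 5 with a single eigenvector.

unstable improper node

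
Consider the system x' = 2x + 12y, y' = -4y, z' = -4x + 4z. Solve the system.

x(t) = -2C_2e^(-4t) + C_3e^(2t), y(t) = C_2e^(-4t), z(t) = C_1e^(4t) - C_2e^(-4t) + 2C_3e^(2t)

Coefficient matrix A = [[2, 12, 0], [0, -4, 0], [-4, 0, 4]].
det(A - λI) = 0 gives eigenvalues λ = 4, -4, 2.
For λ=4: eigenvector (0,0,1).
For λ=-4: eigenvector (-2,1,-1).
For λ=2: eigenvector (1,0,2).
General solution: C_1e^(4t)(0,0,1) + C_2e^(-4t)(-2,1,-1) + C_3e^(2t)(1,0,2).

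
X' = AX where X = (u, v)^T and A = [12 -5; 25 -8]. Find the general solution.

u(t) = C_1e^(2t)cos(5t) + C_2e^(2t)sin(5t), v(t) = C_1e^(2t)sin(5t) + 2C_1e^(2t)cos(5t) + 2C_2e^(2t)sin(5t) - C_2e^(2t)cos(5t)

Coefficient matrix A = [[12, -5], [25, -8]].
Characteristic polynomial det(A - λI) = λ^2 - 4λ + 29 = 0.
Eigenvalues λ = 2 ± 5i (complex conjugate pair).
For λ=2+5i: an eigenvector is (1,2) - i(0,1) = (1, 2 - i).
A real fundamental pair from Re and Im of e^((2+5i)t)v: X_1 = e^(2t)(cos(5t)·(1,2) + sin(5t)·(0,1)), X_2 = e^(2t)(sin(5t)·(1,2) - cos(5t)·(0,1)).
General solution: C_1X_1 + C_2X_2.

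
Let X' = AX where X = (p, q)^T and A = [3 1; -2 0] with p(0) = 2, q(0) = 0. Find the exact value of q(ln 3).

A = [[3,1],[-2,0]]; eigenvalues λ = 1, 2.
Eigenvectors: (1,-2) for λ=1, (1,-1) for λ=2.
From the initial condition, c_1 = -2, c_2 = 4.
q(ln 3) = (-2)(3^1)(-2) + (4)(3^2)(-1) = -24.

-24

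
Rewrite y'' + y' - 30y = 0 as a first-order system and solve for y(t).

Let x_1 = y, x_2 = y'. Then x_1' = x_2 and x_2' = 30x_1 - x_2.
A = [[0,1],[30,-1]]; det(A-λI) = λ^2 + λ - 30.
Eigenvalues λ = 5, -6 with eigenvectors (1,5), (1,-6).

y(t) = c_1e^(5t) + c_2e^(-6t)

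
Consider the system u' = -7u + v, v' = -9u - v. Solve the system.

u(t) = -K_1e^(-4t) - K_2te^(-4t), v(t) = -3K_1e^(-4t) - 3K_2te^(-4t) - K_2e^(-4t)

Coefficient matrix A = [[-7, 1], [-9, -1]].
Characteristic polynomial det(A - λI) = λ^2 + 8λ + 16 = 0.
Single eigenvalue λ = -4 with algebraic multiplicity 2.
Eigenvector v = (-1,-3); generalized eigenvector w with (A-λI)w=v is (0,-1).
General solution: e^(-4t)[K_1·v + K_2·(t·v + w)].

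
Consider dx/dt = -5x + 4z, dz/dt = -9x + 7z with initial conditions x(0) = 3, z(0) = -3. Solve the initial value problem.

Coefficient matrix A = [[-5, 4], [-9, 7]].
Characteristic polynomial det(A - λI) = λ^2 - 2λ + 1 = 0.
Single eigenvalue λ = 1 with algebraic multiplicity 2.
Eigenvector v = (-2,-3); generalized eigenvector w with (A-λI)w=v is (1,1).
General solution: e^(t)[K_1·v + K_2·(t·v + w)].
Applying x(0)=3, z(0)=-3 gives K_1=6, K_2=15.

x(t) = -30te^(t) + 3e^(t), z(t) = -45te^(t) - 3e^(t)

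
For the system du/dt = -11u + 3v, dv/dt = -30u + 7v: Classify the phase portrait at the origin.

A = [[-11,3],[-30,7]]; det(A-λI) = λ^2 + 4λ + 13.
λ = -2 ± 3i: negative real part.

stable spiral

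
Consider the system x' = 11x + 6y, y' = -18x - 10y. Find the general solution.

x(t) = -2c_1e^(2t) - c_2e^(-t), y(t) = 3c_1e^(2t) + 2c_2e^(-t)

Coefficient matrix A = [[11, 6], [-18, -10]].
Characteristic polynomial det(A - λI) = λ^2 - λ - 2 = 0.
Eigenvalues λ = 2, -1.
For λ=2: (A-λI) row 1 is [9, 6], so an eigenvector is (-2, 3).
For λ=-1: (A-λI) row 1 is [12, 6], so an eigenvector is (-1, 2).
General solution: c_1e^(2t)(-2,3) + c_2e^(-t)(-1,2).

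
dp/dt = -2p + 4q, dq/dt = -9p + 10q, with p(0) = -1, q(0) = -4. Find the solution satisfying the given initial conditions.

p(t) = -10te^(4t) - e^(4t), q(t) = -15te^(4t) - 4e^(4t)

Coefficient matrix A = [[-2, 4], [-9, 10]].
Characteristic polynomial det(A - λI) = λ^2 - 8λ + 16 = 0.
Single eigenvalue λ = 4 with algebraic multiplicity 2.
Eigenvector v = (-2,-3); generalized eigenvector w with (A-λI)w=v is (1,1).
General solution: e^(4t)[C_1·v + C_2·(t·v + w)].
Applying p(0)=-1, q(0)=-4 gives C_1=3, C_2=5.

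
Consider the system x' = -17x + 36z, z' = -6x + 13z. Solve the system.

Coefficient matrix A = [[-17, 36], [-6, 13]].
Characteristic polynomial det(A - λI) = λ^2 + 4λ - 5 = 0.
Eigenvalues λ = -5, 1.
For λ=-5: (A-λI) row 1 is [-12, 36], so an eigenvector is (-3, -1).
For λ=1: (A-λI) row 1 is [-18, 36], so an eigenvector is (2, 1).
General solution: c_1e^(-5t)(-3,-1) + c_2e^(t)(2,1).

x(t) = -3c_1e^(-5t) + 2c_2e^(t), z(t) = -c_1e^(-5t) + c_2e^(t)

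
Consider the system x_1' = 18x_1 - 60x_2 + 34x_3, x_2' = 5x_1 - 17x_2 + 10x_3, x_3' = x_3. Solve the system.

Coefficient matrix A = [[18, -60, 34], [5, -17, 10], [0, 0, 1]].
det(A - λI) = 0 gives eigenvalues λ = 3, -2, 1.
For λ=3: eigenvector (-4,-1,0).
For λ=-2: eigenvector (3,1,0).
For λ=1: eigenvector (-2,0,1).
General solution: C_1e^(3t)(-4,-1,0) + C_2e^(-2t)(3,1,0) + C_3e^(t)(-2,0,1).

x_1(t) = -4C_1e^(3t) + 3C_2e^(-2t) - 2C_3e^(t), x_2(t) = -C_1e^(3t) + C_2e^(-2t), x_3(t) = C_3e^(t)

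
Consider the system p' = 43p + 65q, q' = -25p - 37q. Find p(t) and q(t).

Coefficient matrix A = [[43, 65], [-25, -37]].
Characteristic polynomial det(A - λI) = λ^2 - 6λ + 34 = 0.
Eigenvalues λ = 3 ± 5i (complex conjugate pair).
For λ=3+5i: an eigenvector is (2,-1) - i(3,-2) = (2 - 3i, -1 + 2i).
A real fundamental pair from Re and Im of e^((3+5i)t)v: X_1 = e^(3t)(cos(5t)·(2,-1) + sin(5t)·(3,-2)), X_2 = e^(3t)(sin(5t)·(2,-1) - cos(5t)·(3,-2)).
General solution: C_1X_1 + C_2X_2.

p(t) = 3C_1e^(3t)sin(5t) + 2C_1e^(3t)cos(5t) + 2C_2e^(3t)sin(5t) - 3C_2e^(3t)cos(5t), q(t) = -2C_1e^(3t)sin(5t) - C_1e^(3t)cos(5t) - C_2e^(3t)sin(5t) + 2C_2e^(3t)cos(5t)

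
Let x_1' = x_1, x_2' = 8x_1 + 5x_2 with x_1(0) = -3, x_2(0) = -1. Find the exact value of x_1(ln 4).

-12

A = [[1,0],[8,5]]; eigenvalues λ = 1, 5.
Eigenvectors: (1,-2) for λ=1, (0,-1) for λ=5.
From the initial condition, c_1 = -3, c_2 = 7.
x_1(ln 4) = (-3)(4^1)(1) + (7)(4^5)(0) = -12.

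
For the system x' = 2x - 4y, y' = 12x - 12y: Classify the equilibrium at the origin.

stable node

A = [[2,-4],[12,-12]]; det(A-λI) = λ^2 + 10λ + 24.
λ = -4, -6: both negative.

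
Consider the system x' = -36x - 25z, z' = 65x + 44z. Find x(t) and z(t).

Coefficient matrix A = [[-36, -25], [65, 44]].
Characteristic polynomial det(A - λI) = λ^2 - 8λ + 41 = 0.
Eigenvalues λ = 4 ± 5i (complex conjugate pair).
For λ=4+5i: an eigenvector is (-1,2) - i(-2,3) = (-1 + 2i, 2 - 3i).
A real fundamental pair from Re and Im of e^((4+5i)t)v: X_1 = e^(4t)(cos(5t)·(-1,2) + sin(5t)·(-2,3)), X_2 = e^(4t)(sin(5t)·(-1,2) - cos(5t)·(-2,3)).
General solution: C_1X_1 + C_2X_2.

x(t) = -2C_1e^(4t)sin(5t) - C_1e^(4t)cos(5t) - C_2e^(4t)sin(5t) + 2C_2e^(4t)cos(5t), z(t) = 3C_1e^(4t)sin(5t) + 2C_1e^(4t)cos(5t) + 2C_2e^(4t)sin(5t) - 3C_2e^(4t)cos(5t)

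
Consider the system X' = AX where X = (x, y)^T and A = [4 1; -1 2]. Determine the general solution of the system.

Coefficient matrix A = [[4, 1], [-1, 2]].
Characteristic polynomial det(A - λI) = λ^2 - 6λ + 9 = 0.
Single eigenvalue λ = 3 with algebraic multiplicity 2.
Eigenvector v = (-1,1); generalized eigenvector w with (A-λI)w=v is (-3,2).
General solution: e^(3t)[c_1·v + c_2·(t·v + w)].

x(t) = -c_1e^(3t) - c_2te^(3t) - 3c_2e^(3t), y(t) = c_1e^(3t) + c_2te^(3t) + 2c_2e^(3t)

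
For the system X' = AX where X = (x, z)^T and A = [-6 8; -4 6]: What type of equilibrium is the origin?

A = [[-6,8],[-4,6]]; det(A-λI) = λ^2 - 4.
λ = -2, 2: opposite signs.

saddle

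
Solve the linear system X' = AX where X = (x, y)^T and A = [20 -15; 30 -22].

Coefficient matrix A = [[20, -15], [30, -22]].
Characteristic polynomial det(A - λI) = λ^2 + 2λ + 10 = 0.
Eigenvalues λ = -1 ± 3i (complex conjugate pair).
For λ=-1+3i: an eigenvector is (-2,-3) - i(1,1) = (-2 - i, -3 - i).
A real fundamental pair from Re and Im of e^((-1+3i)t)v: X_1 = e^(-t)(cos(3t)·(-2,-3) + sin(3t)·(1,1)), X_2 = e^(-t)(sin(3t)·(-2,-3) - cos(3t)·(1,1)).
General solution: K_1X_1 + K_2X_2.

x(t) = K_1e^(-t)sin(3t) - 2K_1e^(-t)cos(3t) - 2K_2e^(-t)sin(3t) - K_2e^(-t)cos(3t), y(t) = K_1e^(-t)sin(3t) - 3K_1e^(-t)cos(3t) - 3K_2e^(-t)sin(3t) - K_2e^(-t)cos(3t)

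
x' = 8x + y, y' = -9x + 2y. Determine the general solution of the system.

x(t) = c_1e^(5t) + c_2te^(5t), y(t) = -3c_1e^(5t) - 3c_2te^(5t) + c_2e^(5t)

Coefficient matrix A = [[8, 1], [-9, 2]].
Characteristic polynomial det(A - λI) = λ^2 - 10λ + 25 = 0.
Single eigenvalue λ = 5 with algebraic multiplicity 2.
Eigenvector v = (1,-3); generalized eigenvector w with (A-λI)w=v is (0,1).
General solution: e^(5t)[c_1·v + c_2·(t·v + w)].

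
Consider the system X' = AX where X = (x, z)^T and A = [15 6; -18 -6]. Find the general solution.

Coefficient matrix A = [[15, 6], [-18, -6]].
Characteristic polynomial det(A - λI) = λ^2 - 9λ + 18 = 0.
Eigenvalues λ = 3, 6.
For λ=3: (A-λI) row 1 is [12, 6], so an eigenvector is (-1, 2).
For λ=6: (A-λI) row 1 is [9, 6], so an eigenvector is (2, -3).
General solution: C_1e^(3t)(-1,2) + C_2e^(6t)(2,-3).

x(t) = -C_1e^(3t) + 2C_2e^(6t), z(t) = 2C_1e^(3t) - 3C_2e^(6t)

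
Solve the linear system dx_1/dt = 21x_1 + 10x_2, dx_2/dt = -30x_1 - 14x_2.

Coefficient matrix A = [[21, 10], [-30, -14]].
Characteristic polynomial det(A - λI) = λ^2 - 7λ + 6 = 0.
Eigenvalues λ = 6, 1.
For λ=6: (A-λI) row 1 is [15, 10], so an eigenvector is (-2, 3).
For λ=1: (A-λI) row 1 is [20, 10], so an eigenvector is (-1, 2).
General solution: K_1e^(6t)(-2,3) + K_2e^(t)(-1,2).

x_1(t) = -2K_1e^(6t) - K_2e^(t), x_2(t) = 3K_1e^(6t) + 2K_2e^(t)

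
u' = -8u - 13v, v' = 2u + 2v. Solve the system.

Coefficient matrix A = [[-8, -13], [2, 2]].
Characteristic polynomial det(A - λI) = λ^2 + 6λ + 10 = 0.
Eigenvalues λ = -3 ± i (complex conjugate pair).
For λ=-3+i: an eigenvector is (-3,1) - i(2,-1) = (-3 - 2i, 1 + i).
A real fundamental pair from Re and Im of e^((-3+i)t)v: X_1 = e^(-3t)(cos(t)·(-3,1) + sin(t)·(2,-1)), X_2 = e^(-3t)(sin(t)·(-3,1) - cos(t)·(2,-1)).
General solution: c_1X_1 + c_2X_2.

u(t) = 2c_1e^(-3t)sin(t) - 3c_1e^(-3t)cos(t) - 3c_2e^(-3t)sin(t) - 2c_2e^(-3t)cos(t), v(t) = -c_1e^(-3t)sin(t) + c_1e^(-3t)cos(t) + c_2e^(-3t)sin(t) + c_2e^(-3t)cos(t)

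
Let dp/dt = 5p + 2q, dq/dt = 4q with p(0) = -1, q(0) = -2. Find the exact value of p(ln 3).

-891

A = [[5,2],[0,4]]; eigenvalues λ = 4, 5.
Eigenvectors: (-2,1) for λ=4, (-1,0) for λ=5.
From the initial condition, c_1 = -2, c_2 = 5.
p(ln 3) = (-2)(3^4)(-2) + (5)(3^5)(-1) = -891.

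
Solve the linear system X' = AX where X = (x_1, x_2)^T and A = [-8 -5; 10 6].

Coefficient matrix A = [[-8, -5], [10, 6]].
Characteristic polynomial det(A - λI) = λ^2 + 2λ + 2 = 0.
Eigenvalues λ = -1 ± i (complex conjugate pair).
For λ=-1+i: an eigenvector is (1,-1) - i(-2,3) = (1 + 2i, -1 - 3i).
A real fundamental pair from Re and Im of e^((-1+i)t)v: X_1 = e^(-t)(cos(t)·(1,-1) + sin(t)·(-2,3)), X_2 = e^(-t)(sin(t)·(1,-1) - cos(t)·(-2,3)).
General solution: C_1X_1 + C_2X_2.

x_1(t) = -2C_1e^(-t)sin(t) + C_1e^(-t)cos(t) + C_2e^(-t)sin(t) + 2C_2e^(-t)cos(t), x_2(t) = 3C_1e^(-t)sin(t) - C_1e^(-t)cos(t) - C_2e^(-t)sin(t) - 3C_2e^(-t)cos(t)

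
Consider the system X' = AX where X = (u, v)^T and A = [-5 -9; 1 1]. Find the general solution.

u(t) = -3c_1e^(-2t) - 3c_2te^(-2t) - 2c_2e^(-2t), v(t) = c_1e^(-2t) + c_2te^(-2t) + c_2e^(-2t)

Coefficient matrix A = [[-5, -9], [1, 1]].
Characteristic polynomial det(A - λI) = λ^2 + 4λ + 4 = 0.
Single eigenvalue λ = -2 with algebraic multiplicity 2.
Eigenvector v = (-3,1); generalized eigenvector w with (A-λI)w=v is (-2,1).
General solution: e^(-2t)[c_1·v + c_2·(t·v + w)].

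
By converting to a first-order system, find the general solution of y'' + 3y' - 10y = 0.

Let x_1 = y, x_2 = y'. Then x_1' = x_2 and x_2' = 10x_1 - 3x_2.
A = [[0,1],[10,-3]]; det(A-λI) = λ^2 + 3λ - 10.
Eigenvalues λ = 2, -5 with eigenvectors (1,2), (1,-5).

y(t) = c_1e^(2t) + c_2e^(-5t)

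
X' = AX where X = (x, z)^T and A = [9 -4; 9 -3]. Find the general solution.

Coefficient matrix A = [[9, -4], [9, -3]].
Characteristic polynomial det(A - λI) = λ^2 - 6λ + 9 = 0.
Single eigenvalue λ = 3 with algebraic multiplicity 2.
Eigenvector v = (-2,-3); generalized eigenvector w with (A-λI)w=v is (-1,-1).
General solution: e^(3t)[K_1·v + K_2·(t·v + w)].

x(t) = -2K_1e^(3t) - 2K_2te^(3t) - K_2e^(3t), z(t) = -3K_1e^(3t) - 3K_2te^(3t) - K_2e^(3t)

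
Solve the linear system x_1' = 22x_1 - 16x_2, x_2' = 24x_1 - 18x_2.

Coefficient matrix A = [[22, -16], [24, -18]].
Characteristic polynomial det(A - λI) = λ^2 - 4λ - 12 = 0.
Eigenvalues λ = -2, 6.
For λ=-2: (A-λI) row 1 is [24, -16], so an eigenvector is (-2, -3).
For λ=6: (A-λI) row 1 is [16, -16], so an eigenvector is (1, 1).
General solution: K_1e^(-2t)(-2,-3) + K_2e^(6t)(1,1).

x_1(t) = -2K_1e^(-2t) + K_2e^(6t), x_2(t) = -3K_1e^(-2t) + K_2e^(6t)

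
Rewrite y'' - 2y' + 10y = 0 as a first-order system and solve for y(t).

Let x_1 = y, x_2 = y'. Then x_1' = x_2 and x_2' = -10x_1 + 2x_2.
A = [[0,1],[-10,2]]; det(A-λI) = λ^2 - 2λ + 10.
Eigenvalues λ = 1 ± 3i.

y(t) = c_1e^(t)cos(3t) + c_2e^(t)sin(3t)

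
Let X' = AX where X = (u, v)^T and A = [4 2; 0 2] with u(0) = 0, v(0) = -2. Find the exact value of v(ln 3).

A = [[4,2],[0,2]]; eigenvalues λ = 2, 4.
Eigenvectors: (-1,1) for λ=2, (1,0) for λ=4.
From the initial condition, c_1 = -2, c_2 = -2.
v(ln 3) = (-2)(3^2)(1) + (-2)(3^4)(0) = -18.

-18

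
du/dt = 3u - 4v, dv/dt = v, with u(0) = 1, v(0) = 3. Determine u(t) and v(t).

u(t) = -5e^(3t) + 6e^(t), v(t) = 3e^(t)

Coefficient matrix A = [[3, -4], [0, 1]].
Characteristic polynomial det(A - λI) = λ^2 - 4λ + 3 = 0.
Eigenvalues λ = 1, 3.
For λ=1: (A-λI) row 1 is [2, -4], so an eigenvector is (2, 1).
For λ=3: (A-λI) row 1 is [0, -4], so an eigenvector is (1, 0).
General solution: K_1e^(t)(2,1) + K_2e^(3t)(1,0).
Applying u(0)=1, v(0)=3 gives K_1=3, K_2=-5.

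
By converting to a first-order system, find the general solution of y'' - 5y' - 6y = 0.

Let x_1 = y, x_2 = y'. Then x_1' = x_2 and x_2' = 6x_1 + 5x_2.
A = [[0,1],[6,5]]; det(A-λI) = λ^2 - 5λ - 6.
Eigenvalues λ = 6, -1 with eigenvectors (1,6), (1,-1).

y(t) = c_1e^(6t) + c_2e^(-t)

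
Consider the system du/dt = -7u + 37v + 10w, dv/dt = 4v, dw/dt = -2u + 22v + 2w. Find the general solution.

Coefficient matrix A = [[-7, 37, 10], [0, 4, 0], [-2, 22, 2]].
det(A - λI) = 0 gives eigenvalues λ = -3, -2, 4.
For λ=-3: eigenvector (5,0,2).
For λ=-2: eigenvector (2,0,1).
For λ=4: eigenvector (7,1,4).
General solution: K_1e^(-3t)(5,0,2) + K_2e^(-2t)(2,0,1) + K_3e^(4t)(7,1,4).

u(t) = 5K_1e^(-3t) + 2K_2e^(-2t) + 7K_3e^(4t), v(t) = K_3e^(4t), w(t) = 2K_1e^(-3t) + K_2e^(-2t) + 4K_3e^(4t)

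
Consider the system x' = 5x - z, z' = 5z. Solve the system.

x(t) = -c_1e^(5t) - c_2te^(5t) + 3c_2e^(5t), z(t) = c_2e^(5t)

Coefficient matrix A = [[5, -1], [0, 5]].
Characteristic polynomial det(A - λI) = λ^2 - 10λ + 25 = 0.
Single eigenvalue λ = 5 with algebraic multiplicity 2.
Eigenvector v = (-1,0); generalized eigenvector w with (A-λI)w=v is (3,1).
General solution: e^(5t)[c_1·v + c_2·(t·v + w)].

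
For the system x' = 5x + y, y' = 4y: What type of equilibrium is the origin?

unstable node

A = [[5,1],[0,4]]; det(A-λI) = λ^2 - 9λ + 20.
λ = 5, 4: both positive.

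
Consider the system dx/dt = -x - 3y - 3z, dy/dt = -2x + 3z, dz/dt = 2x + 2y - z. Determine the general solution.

x(t) = K_1e^(-t) - K_3e^(2t), y(t) = -K_1e^(-t) - K_2e^(-3t) + K_3e^(2t), z(t) = K_1e^(-t) + K_2e^(-3t)

Coefficient matrix A = [[-1, -3, -3], [-2, 0, 3], [2, 2, -1]].
det(A - λI) = 0 gives eigenvalues λ = -1, -3, 2.
For λ=-1: eigenvector (1,-1,1).
For λ=-3: eigenvector (0,-1,1).
For λ=2: eigenvector (-1,1,0).
General solution: K_1e^(-t)(1,-1,1) + K_2e^(-3t)(0,-1,1) + K_3e^(2t)(-1,1,0).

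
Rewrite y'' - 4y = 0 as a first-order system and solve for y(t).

y(t) = C_1e^(-2t) + C_2e^(2t)

Let x_1 = y, x_2 = y'. Then x_1' = x_2 and x_2' = 4x_1.
A = [[0,1],[4,0]]; det(A-λI) = λ^2 - 4.
Eigenvalues λ = -2, 2 with eigenvectors (1,-2), (1,2).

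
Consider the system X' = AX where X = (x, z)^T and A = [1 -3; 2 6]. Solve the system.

Coefficient matrix A = [[1, -3], [2, 6]].
Characteristic polynomial det(A - λI) = λ^2 - 7λ + 12 = 0.
Eigenvalues λ = 4, 3.
For λ=4: (A-λI) row 1 is [-3, -3], so an eigenvector is (1, -1).
For λ=3: (A-λI) row 1 is [-2, -3], so an eigenvector is (-3, 2).
General solution: K_1e^(4t)(1,-1) + K_2e^(3t)(-3,2).

x(t) = K_1e^(4t) - 3K_2e^(3t), z(t) = -K_1e^(4t) + 2K_2e^(3t)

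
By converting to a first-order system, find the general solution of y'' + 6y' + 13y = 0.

Let x_1 = y, x_2 = y'. Then x_1' = x_2 and x_2' = -13x_1 - 6x_2.
A = [[0,1],[-13,-6]]; det(A-λI) = λ^2 + 6λ + 13.
Eigenvalues λ = -3 ± 2i.

y(t) = c_1e^(-3t)cos(2t) + c_2e^(-3t)sin(2t)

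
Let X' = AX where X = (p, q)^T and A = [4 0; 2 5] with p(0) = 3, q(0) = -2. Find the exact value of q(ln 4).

2560

A = [[4,0],[2,5]]; eigenvalues λ = 4, 5.
Eigenvectors: (-1,2) for λ=4, (0,-1) for λ=5.
From the initial condition, c_1 = -3, c_2 = -4.
q(ln 4) = (-3)(4^4)(2) + (-4)(4^5)(-1) = 2560.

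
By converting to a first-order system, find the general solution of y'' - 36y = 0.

y(t) = C_1e^(6t) + C_2e^(-6t)

Let x_1 = y, x_2 = y'. Then x_1' = x_2 and x_2' = 36x_1.
A = [[0,1],[36,0]]; det(A-λI) = λ^2 - 36.
Eigenvalues λ = 6, -6 with eigenvectors (1,6), (1,-6).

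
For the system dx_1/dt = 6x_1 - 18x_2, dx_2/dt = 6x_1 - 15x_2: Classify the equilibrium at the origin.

stable node

A = [[6,-18],[6,-15]]; det(A-λI) = λ^2 + 9λ + 18.
λ = -3, -6: both negative.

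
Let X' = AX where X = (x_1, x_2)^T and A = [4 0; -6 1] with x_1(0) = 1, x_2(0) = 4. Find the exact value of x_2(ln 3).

-144

A = [[4,0],[-6,1]]; eigenvalues λ = 1, 4.
Eigenvectors: (0,1) for λ=1, (1,-2) for λ=4.
From the initial condition, c_1 = 6, c_2 = 1.
x_2(ln 3) = (6)(3^1)(1) + (1)(3^4)(-2) = -144.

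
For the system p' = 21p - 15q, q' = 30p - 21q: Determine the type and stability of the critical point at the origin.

center

A = [[21,-15],[30,-21]]; det(A-λI) = λ^2 + 9.
λ = 0 ± 3i: zero real part.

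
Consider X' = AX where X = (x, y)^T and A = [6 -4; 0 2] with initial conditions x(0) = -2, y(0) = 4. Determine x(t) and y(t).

x(t) = -6e^(6t) + 4e^(2t), y(t) = 4e^(2t)

Coefficient matrix A = [[6, -4], [0, 2]].
Characteristic polynomial det(A - λI) = λ^2 - 8λ + 12 = 0.
Eigenvalues λ = 2, 6.
For λ=2: (A-λI) row 1 is [4, -4], so an eigenvector is (1, 1).
For λ=6: (A-λI) row 1 is [0, -4], so an eigenvector is (-1, 0).
General solution: K_1e^(2t)(1,1) + K_2e^(6t)(-1,0).
Applying x(0)=-2, y(0)=4 gives K_1=4, K_2=6.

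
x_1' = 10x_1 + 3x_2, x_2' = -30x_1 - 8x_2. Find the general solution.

Coefficient matrix A = [[10, 3], [-30, -8]].
Characteristic polynomial det(A - λI) = λ^2 - 2λ + 10 = 0.
Eigenvalues λ = 1 ± 3i (complex conjugate pair).
For λ=1+3i: an eigenvector is (1,-3) - i(0,-1) = (1, -3 + i).
A real fundamental pair from Re and Im of e^((1+3i)t)v: X_1 = e^(t)(cos(3t)·(1,-3) + sin(3t)·(0,-1)), X_2 = e^(t)(sin(3t)·(1,-3) - cos(3t)·(0,-1)).
General solution: K_1X_1 + K_2X_2.

x_1(t) = K_1e^(t)cos(3t) + K_2e^(t)sin(3t), x_2(t) = -K_1e^(t)sin(3t) - 3K_1e^(t)cos(3t) - 3K_2e^(t)sin(3t) + K_2e^(t)cos(3t)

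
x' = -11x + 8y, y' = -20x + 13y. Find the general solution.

Coefficient matrix A = [[-11, 8], [-20, 13]].
Characteristic polynomial det(A - λI) = λ^2 - 2λ + 17 = 0.
Eigenvalues λ = 1 ± 4i (complex conjugate pair).
For λ=1+4i: an eigenvector is (-1,-2) - i(-1,-1) = (-1 + i, -2 + i).
A real fundamental pair from Re and Im of e^((1+4i)t)v: X_1 = e^(t)(cos(4t)·(-1,-2) + sin(4t)·(-1,-1)), X_2 = e^(t)(sin(4t)·(-1,-2) - cos(4t)·(-1,-1)).
General solution: C_1X_1 + C_2X_2.

x(t) = -C_1e^(t)sin(4t) - C_1e^(t)cos(4t) - C_2e^(t)sin(4t) + C_2e^(t)cos(4t), y(t) = -C_1e^(t)sin(4t) - 2C_1e^(t)cos(4t) - 2C_2e^(t)sin(4t) + C_2e^(t)cos(4t)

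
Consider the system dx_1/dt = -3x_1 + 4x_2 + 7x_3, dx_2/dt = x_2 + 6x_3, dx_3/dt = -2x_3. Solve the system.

Coefficient matrix A = [[-3, 4, 7], [0, 1, 6], [0, 0, -2]].
det(A - λI) = 0 gives eigenvalues λ = -2, 1, -3.
For λ=-2: eigenvector (-1,-2,1).
For λ=1: eigenvector (1,1,0).
For λ=-3: eigenvector (1,0,0).
General solution: K_1e^(-2t)(-1,-2,1) + K_2e^(t)(1,1,0) + K_3e^(-3t)(1,0,0).

x_1(t) = -K_1e^(-2t) + K_2e^(t) + K_3e^(-3t), x_2(t) = -2K_1e^(-2t) + K_2e^(t), x_3(t) = K_1e^(-2t)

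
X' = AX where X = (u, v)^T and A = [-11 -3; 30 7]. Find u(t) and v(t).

u(t) = C_1e^(-2t)cos(3t) + C_2e^(-2t)sin(3t), v(t) = C_1e^(-2t)sin(3t) - 3C_1e^(-2t)cos(3t) - 3C_2e^(-2t)sin(3t) - C_2e^(-2t)cos(3t)

Coefficient matrix A = [[-11, -3], [30, 7]].
Characteristic polynomial det(A - λI) = λ^2 + 4λ + 13 = 0.
Eigenvalues λ = -2 ± 3i (complex conjugate pair).
For λ=-2+3i: an eigenvector is (1,-3) - i(0,1) = (1, -3 - i).
A real fundamental pair from Re and Im of e^((-2+3i)t)v: X_1 = e^(-2t)(cos(3t)·(1,-3) + sin(3t)·(0,1)), X_2 = e^(-2t)(sin(3t)·(1,-3) - cos(3t)·(0,1)).
General solution: C_1X_1 + C_2X_2.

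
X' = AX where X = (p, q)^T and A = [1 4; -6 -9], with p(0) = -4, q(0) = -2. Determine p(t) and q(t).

p(t) = -16e^(-3t) + 12e^(-5t), q(t) = 16e^(-3t) - 18e^(-5t)

Coefficient matrix A = [[1, 4], [-6, -9]].
Characteristic polynomial det(A - λI) = λ^2 + 8λ + 15 = 0.
Eigenvalues λ = -3, -5.
For λ=-3: (A-λI) row 1 is [4, 4], so an eigenvector is (-1, 1).
For λ=-5: (A-λI) row 1 is [6, 4], so an eigenvector is (2, -3).
General solution: c_1e^(-3t)(-1,1) + c_2e^(-5t)(2,-3).
Applying p(0)=-4, q(0)=-2 gives c_1=16, c_2=6.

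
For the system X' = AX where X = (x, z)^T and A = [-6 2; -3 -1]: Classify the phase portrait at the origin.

A = [[-6,2],[-3,-1]]; det(A-λI) = λ^2 + 7λ + 12.
λ = -4, -3: both negative.

stable node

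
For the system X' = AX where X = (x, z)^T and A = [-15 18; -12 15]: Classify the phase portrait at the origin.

A = [[-15,18],[-12,15]]; det(A-λI) = λ^2 - 9.
λ = -3, 3: opposite signs.

saddle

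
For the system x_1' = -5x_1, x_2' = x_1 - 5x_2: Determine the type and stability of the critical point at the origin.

A = [[-5,0],[1,-5]]; det(A-λI) = λ^2 + 10λ + 25.
repeated λ = -5 with a single eigenvector.

stable improper node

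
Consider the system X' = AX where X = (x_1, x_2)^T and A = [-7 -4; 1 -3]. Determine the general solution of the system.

Coefficient matrix A = [[-7, -4], [1, -3]].
Characteristic polynomial det(A - λI) = λ^2 + 10λ + 25 = 0.
Single eigenvalue λ = -5 with algebraic multiplicity 2.
Eigenvector v = (-2,1); generalized eigenvector w with (A-λI)w=v is (1,0).
General solution: e^(-5t)[c_1·v + c_2·(t·v + w)].

x_1(t) = -2c_1e^(-5t) - 2c_2te^(-5t) + c_2e^(-5t), x_2(t) = c_1e^(-5t) + c_2te^(-5t)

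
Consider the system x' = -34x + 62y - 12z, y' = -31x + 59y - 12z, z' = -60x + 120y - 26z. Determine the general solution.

x(t) = -c_1e^(4t) + 2c_2e^(-3t) + 2c_3e^(-2t), y(t) = -c_1e^(4t) + c_2e^(-3t) + 2c_3e^(-2t), z(t) = -2c_1e^(4t) + 5c_3e^(-2t)

Coefficient matrix A = [[-34, 62, -12], [-31, 59, -12], [-60, 120, -26]].
det(A - λI) = 0 gives eigenvalues λ = 4, -3, -2.
For λ=4: eigenvector (-1,-1,-2).
For λ=-3: eigenvector (2,1,0).
For λ=-2: eigenvector (2,2,5).
General solution: c_1e^(4t)(-1,-1,-2) + c_2e^(-3t)(2,1,0) + c_3e^(-2t)(2,2,5).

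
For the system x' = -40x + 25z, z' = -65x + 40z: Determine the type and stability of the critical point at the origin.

A = [[-40,25],[-65,40]]; det(A-λI) = λ^2 + 25.
λ = 0 ± 5i: zero real part.

center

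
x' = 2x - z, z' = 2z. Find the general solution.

Coefficient matrix A = [[2, -1], [0, 2]].
Characteristic polynomial det(A - λI) = λ^2 - 4λ + 4 = 0.
Single eigenvalue λ = 2 with algebraic multiplicity 2.
Eigenvector v = (-1,0); generalized eigenvector w with (A-λI)w=v is (2,1).
General solution: e^(2t)[c_1·v + c_2·(t·v + w)].

x(t) = -c_1e^(2t) - c_2te^(2t) + 2c_2e^(2t), z(t) = c_2e^(2t)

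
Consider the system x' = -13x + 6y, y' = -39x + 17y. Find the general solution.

x(t) = C_1e^(2t)sin(3t) - C_1e^(2t)cos(3t) - C_2e^(2t)sin(3t) - C_2e^(2t)cos(3t), y(t) = 3C_1e^(2t)sin(3t) - 2C_1e^(2t)cos(3t) - 2C_2e^(2t)sin(3t) - 3C_2e^(2t)cos(3t)

Coefficient matrix A = [[-13, 6], [-39, 17]].
Characteristic polynomial det(A - λI) = λ^2 - 4λ + 13 = 0.
Eigenvalues λ = 2 ± 3i (complex conjugate pair).
For λ=2+3i: an eigenvector is (-1,-2) - i(1,3) = (-1 - i, -2 - 3i).
A real fundamental pair from Re and Im of e^((2+3i)t)v: X_1 = e^(2t)(cos(3t)·(-1,-2) + sin(3t)·(1,3)), X_2 = e^(2t)(sin(3t)·(-1,-2) - cos(3t)·(1,3)).
General solution: C_1X_1 + C_2X_2.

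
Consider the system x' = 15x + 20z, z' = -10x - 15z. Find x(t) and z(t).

Coefficient matrix A = [[15, 20], [-10, -15]].
Characteristic polynomial det(A - λI) = λ^2 - 25 = 0.
Eigenvalues λ = 5, -5.
For λ=5: (A-λI) row 1 is [10, 20], so an eigenvector is (2, -1).
For λ=-5: (A-λI) row 1 is [20, 20], so an eigenvector is (1, -1).
General solution: c_1e^(5t)(2,-1) + c_2e^(-5t)(1,-1).

x(t) = 2c_1e^(5t) + c_2e^(-5t), z(t) = -c_1e^(5t) - c_2e^(-5t)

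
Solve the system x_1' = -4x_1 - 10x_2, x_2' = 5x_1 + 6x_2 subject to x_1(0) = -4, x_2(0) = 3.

x_1(t) = -2e^(t)sin(5t) - 4e^(t)cos(5t), x_2(t) = -e^(t)sin(5t) + 3e^(t)cos(5t)

Coefficient matrix A = [[-4, -10], [5, 6]].
Characteristic polynomial det(A - λI) = λ^2 - 2λ + 26 = 0.
Eigenvalues λ = 1 ± 5i (complex conjugate pair).
For λ=1+5i: an eigenvector is (-1,0) - i(1,-1) = (-1 - i, 0 + i).
A real fundamental pair from Re and Im of e^((1+5i)t)v: X_1 = e^(t)(cos(5t)·(-1,0) + sin(5t)·(1,-1)), X_2 = e^(t)(sin(5t)·(-1,0) - cos(5t)·(1,-1)).
General solution: c_1X_1 + c_2X_2.
Applying x_1(0)=-4, x_2(0)=3 gives c_1=1, c_2=3.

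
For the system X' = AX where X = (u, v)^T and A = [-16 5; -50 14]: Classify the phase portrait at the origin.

A = [[-16,5],[-50,14]]; det(A-λI) = λ^2 + 2λ + 26.
λ = -1 ± 5i: negative real part.

stable spiral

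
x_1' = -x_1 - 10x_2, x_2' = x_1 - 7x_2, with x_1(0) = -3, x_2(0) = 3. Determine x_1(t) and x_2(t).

Coefficient matrix A = [[-1, -10], [1, -7]].
Characteristic polynomial det(A - λI) = λ^2 + 8λ + 17 = 0.
Eigenvalues λ = -4 ± i (complex conjugate pair).
For λ=-4+i: an eigenvector is (-1,0) - i(-3,-1) = (-1 + 3i, 0 + i).
A real fundamental pair from Re and Im of e^((-4+i)t)v: X_1 = e^(-4t)(cos(t)·(-1,0) + sin(t)·(-3,-1)), X_2 = e^(-4t)(sin(t)·(-1,0) - cos(t)·(-3,-1)).
General solution: C_1X_1 + C_2X_2.
Applying x_1(0)=-3, x_2(0)=3 gives C_1=12, C_2=3.

x_1(t) = -39e^(-4t)sin(t) - 3e^(-4t)cos(t), x_2(t) = -12e^(-4t)sin(t) + 3e^(-4t)cos(t)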